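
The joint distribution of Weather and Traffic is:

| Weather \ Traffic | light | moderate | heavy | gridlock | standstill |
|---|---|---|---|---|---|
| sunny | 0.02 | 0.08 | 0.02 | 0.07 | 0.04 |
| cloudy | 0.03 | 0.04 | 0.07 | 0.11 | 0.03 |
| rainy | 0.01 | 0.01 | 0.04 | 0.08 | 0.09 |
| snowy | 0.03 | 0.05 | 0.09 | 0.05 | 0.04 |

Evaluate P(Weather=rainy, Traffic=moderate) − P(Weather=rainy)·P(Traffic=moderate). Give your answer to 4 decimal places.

P(Weather=rainy) = 0.01 + 0.01 + 0.04 + 0.08 + 0.09 = 0.23.
P(Traffic=moderate) = 0.08 + 0.04 + 0.01 + 0.05 = 0.18.
P(Weather=rainy, Traffic=moderate) − P(Weather=rainy)P(Traffic=moderate) = 0.01 − 0.23×0.18 = -0.0314.

-0.0314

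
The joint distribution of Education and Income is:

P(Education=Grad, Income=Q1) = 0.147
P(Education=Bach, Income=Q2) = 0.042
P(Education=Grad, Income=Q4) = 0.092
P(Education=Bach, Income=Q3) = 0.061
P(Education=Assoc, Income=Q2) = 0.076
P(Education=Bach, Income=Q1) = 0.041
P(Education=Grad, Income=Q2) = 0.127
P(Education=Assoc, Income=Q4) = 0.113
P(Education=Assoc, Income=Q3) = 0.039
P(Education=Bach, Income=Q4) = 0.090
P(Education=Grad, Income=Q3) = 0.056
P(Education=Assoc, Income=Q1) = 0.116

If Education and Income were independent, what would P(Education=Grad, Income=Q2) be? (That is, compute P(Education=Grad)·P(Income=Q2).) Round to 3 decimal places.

P(Education=Grad) = 0.147 + 0.127 + 0.056 + 0.092 = 0.422.
P(Income=Q2) = 0.076 + 0.042 + 0.127 = 0.245.
Product: 0.422 × 0.245 = 0.103.

0.103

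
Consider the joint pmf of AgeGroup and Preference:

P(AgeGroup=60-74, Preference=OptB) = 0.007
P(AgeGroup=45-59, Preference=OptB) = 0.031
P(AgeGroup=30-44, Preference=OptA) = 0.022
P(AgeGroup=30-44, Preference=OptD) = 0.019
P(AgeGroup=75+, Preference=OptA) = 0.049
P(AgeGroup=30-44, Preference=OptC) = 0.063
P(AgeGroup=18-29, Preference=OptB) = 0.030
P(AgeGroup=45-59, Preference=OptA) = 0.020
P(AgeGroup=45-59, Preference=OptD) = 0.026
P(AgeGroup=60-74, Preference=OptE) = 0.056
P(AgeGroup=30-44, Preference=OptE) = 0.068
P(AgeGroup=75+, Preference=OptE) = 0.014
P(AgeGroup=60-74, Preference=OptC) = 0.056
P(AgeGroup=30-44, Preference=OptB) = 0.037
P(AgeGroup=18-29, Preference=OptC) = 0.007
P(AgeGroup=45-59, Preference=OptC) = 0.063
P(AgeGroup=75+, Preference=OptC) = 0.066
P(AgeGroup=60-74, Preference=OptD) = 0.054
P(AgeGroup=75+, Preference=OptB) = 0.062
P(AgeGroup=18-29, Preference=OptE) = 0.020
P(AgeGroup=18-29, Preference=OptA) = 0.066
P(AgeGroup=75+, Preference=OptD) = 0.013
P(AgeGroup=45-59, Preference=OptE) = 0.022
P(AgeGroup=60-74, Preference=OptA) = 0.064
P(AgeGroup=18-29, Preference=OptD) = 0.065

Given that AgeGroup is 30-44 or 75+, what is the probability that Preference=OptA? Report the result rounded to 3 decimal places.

P(AgeGroup=30-44) = 0.022 + 0.037 + 0.063 + 0.019 + 0.068 = 0.209.
P(AgeGroup=75+) = 0.049 + 0.062 + 0.066 + 0.013 + 0.014 = 0.204.
P(AgeGroup ∈ {30-44, 75+}) = 0.209 + 0.204 = 0.413; P(Preference=OptA, AgeGroup ∈ {30-44, 75+}) = 0.022 + 0.049 = 0.071.
P(Preference=OptA | AgeGroup ∈ {30-44, 75+}) = 0.071/0.413 = 0.172.

0.172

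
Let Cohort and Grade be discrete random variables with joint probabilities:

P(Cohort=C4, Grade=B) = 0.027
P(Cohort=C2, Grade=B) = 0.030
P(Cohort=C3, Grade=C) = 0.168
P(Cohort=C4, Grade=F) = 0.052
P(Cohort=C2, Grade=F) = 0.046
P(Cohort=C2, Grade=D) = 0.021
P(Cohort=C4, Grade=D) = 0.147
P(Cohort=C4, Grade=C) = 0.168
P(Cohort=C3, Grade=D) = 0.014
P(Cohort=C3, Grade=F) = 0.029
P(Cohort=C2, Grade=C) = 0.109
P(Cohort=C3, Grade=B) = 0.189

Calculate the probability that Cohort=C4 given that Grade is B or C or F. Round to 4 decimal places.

0.3020

P(Grade=B) = 0.030 + 0.189 + 0.027 = 0.246.
P(Grade=C) = 0.109 + 0.168 + 0.168 = 0.445.
P(Grade=F) = 0.046 + 0.029 + 0.052 = 0.127.
P(Grade ∈ {B, C, F}) = 0.246 + 0.445 + 0.127 = 0.818; P(Cohort=C4, Grade ∈ {B, C, F}) = 0.027 + 0.168 + 0.052 = 0.247.
P(Cohort=C4 | Grade ∈ {B, C, F}) = 0.247/0.818 = 0.3020.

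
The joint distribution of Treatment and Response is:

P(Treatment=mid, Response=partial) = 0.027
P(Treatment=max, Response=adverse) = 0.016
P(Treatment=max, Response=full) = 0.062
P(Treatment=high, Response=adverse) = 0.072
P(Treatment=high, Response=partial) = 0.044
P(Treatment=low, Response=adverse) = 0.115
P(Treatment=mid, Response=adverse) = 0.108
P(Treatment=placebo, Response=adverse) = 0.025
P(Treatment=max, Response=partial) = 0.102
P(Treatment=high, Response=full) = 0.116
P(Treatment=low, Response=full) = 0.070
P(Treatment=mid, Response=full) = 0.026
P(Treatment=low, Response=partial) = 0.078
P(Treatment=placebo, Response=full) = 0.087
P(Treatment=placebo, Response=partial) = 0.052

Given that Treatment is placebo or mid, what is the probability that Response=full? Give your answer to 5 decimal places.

0.34769

P(Treatment=placebo) = 0.052 + 0.087 + 0.025 = 0.164.
P(Treatment=mid) = 0.027 + 0.026 + 0.108 = 0.161.
P(Treatment ∈ {placebo, mid}) = 0.164 + 0.161 = 0.325; P(Response=full, Treatment ∈ {placebo, mid}) = 0.087 + 0.026 = 0.113.
P(Response=full | Treatment ∈ {placebo, mid}) = 0.113/0.325 = 0.34769.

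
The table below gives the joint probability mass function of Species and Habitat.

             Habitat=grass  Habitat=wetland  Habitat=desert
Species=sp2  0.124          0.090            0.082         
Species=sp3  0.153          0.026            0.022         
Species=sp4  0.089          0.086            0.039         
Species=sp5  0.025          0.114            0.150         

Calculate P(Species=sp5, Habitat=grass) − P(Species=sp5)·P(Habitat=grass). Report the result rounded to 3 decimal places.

P(Species=sp5) = 0.025 + 0.114 + 0.150 = 0.289.
P(Habitat=grass) = 0.124 + 0.153 + 0.089 + 0.025 = 0.391.
P(Species=sp5, Habitat=grass) − P(Species=sp5)P(Habitat=grass) = 0.025 − 0.289×0.391 = -0.088.

-0.088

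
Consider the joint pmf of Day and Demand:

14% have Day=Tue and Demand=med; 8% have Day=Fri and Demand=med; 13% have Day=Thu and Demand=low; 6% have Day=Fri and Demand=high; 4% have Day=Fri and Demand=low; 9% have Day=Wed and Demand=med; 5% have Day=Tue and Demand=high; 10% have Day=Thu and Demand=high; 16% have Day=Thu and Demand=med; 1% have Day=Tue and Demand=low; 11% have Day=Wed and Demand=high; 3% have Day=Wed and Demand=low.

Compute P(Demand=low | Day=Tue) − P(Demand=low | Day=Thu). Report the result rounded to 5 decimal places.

P(Day=Tue) = 0.01 + 0.14 + 0.05 = 0.20; P(Demand=low | Day=Tue) = 0.01/0.20 = 0.050000.
P(Day=Thu) = 0.13 + 0.16 + 0.10 = 0.39; P(Demand=low | Day=Thu) = 0.13/0.39 = 0.333333.
Difference = -0.28333.

-0.28333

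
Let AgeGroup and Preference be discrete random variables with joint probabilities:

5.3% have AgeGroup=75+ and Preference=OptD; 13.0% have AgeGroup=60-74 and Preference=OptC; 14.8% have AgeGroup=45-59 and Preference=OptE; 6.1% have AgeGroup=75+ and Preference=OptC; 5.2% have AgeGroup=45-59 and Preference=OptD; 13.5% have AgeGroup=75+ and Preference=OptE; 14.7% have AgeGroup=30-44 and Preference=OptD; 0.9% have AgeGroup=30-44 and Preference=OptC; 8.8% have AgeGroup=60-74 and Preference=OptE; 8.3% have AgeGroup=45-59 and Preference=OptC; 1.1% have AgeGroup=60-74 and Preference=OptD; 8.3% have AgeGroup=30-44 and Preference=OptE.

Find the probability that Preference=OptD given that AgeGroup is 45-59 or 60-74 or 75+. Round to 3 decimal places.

P(AgeGroup=45-59) = 0.083 + 0.052 + 0.148 = 0.283.
P(AgeGroup=60-74) = 0.130 + 0.011 + 0.088 = 0.229.
P(AgeGroup=75+) = 0.061 + 0.053 + 0.135 = 0.249.
P(AgeGroup ∈ {45-59, 60-74, 75+}) = 0.283 + 0.229 + 0.249 = 0.761; P(Preference=OptD, AgeGroup ∈ {45-59, 60-74, 75+}) = 0.052 + 0.011 + 0.053 = 0.116.
P(Preference=OptD | AgeGroup ∈ {45-59, 60-74, 75+}) = 0.116/0.761 = 0.152.

0.152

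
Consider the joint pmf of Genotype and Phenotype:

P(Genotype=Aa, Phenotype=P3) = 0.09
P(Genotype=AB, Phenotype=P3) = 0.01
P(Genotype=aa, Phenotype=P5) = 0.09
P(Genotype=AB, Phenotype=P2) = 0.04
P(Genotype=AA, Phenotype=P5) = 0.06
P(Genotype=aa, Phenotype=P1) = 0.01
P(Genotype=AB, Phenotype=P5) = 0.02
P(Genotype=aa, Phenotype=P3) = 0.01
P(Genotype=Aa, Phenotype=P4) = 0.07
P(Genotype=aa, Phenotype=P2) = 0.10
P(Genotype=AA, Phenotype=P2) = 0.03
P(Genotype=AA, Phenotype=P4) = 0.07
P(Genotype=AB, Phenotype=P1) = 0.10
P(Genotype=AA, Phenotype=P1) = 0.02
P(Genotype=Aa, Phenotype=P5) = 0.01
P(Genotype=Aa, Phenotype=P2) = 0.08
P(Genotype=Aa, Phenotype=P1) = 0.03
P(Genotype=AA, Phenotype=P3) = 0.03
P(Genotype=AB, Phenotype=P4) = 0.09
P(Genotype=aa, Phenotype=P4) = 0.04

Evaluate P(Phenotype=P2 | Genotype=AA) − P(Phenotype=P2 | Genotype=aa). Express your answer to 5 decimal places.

P(Genotype=AA) = 0.02 + 0.03 + 0.03 + 0.07 + 0.06 = 0.21; P(Phenotype=P2 | Genotype=AA) = 0.03/0.21 = 0.142857.
P(Genotype=aa) = 0.01 + 0.10 + 0.01 + 0.04 + 0.09 = 0.25; P(Phenotype=P2 | Genotype=aa) = 0.10/0.25 = 0.400000.
Difference = -0.25714.

-0.25714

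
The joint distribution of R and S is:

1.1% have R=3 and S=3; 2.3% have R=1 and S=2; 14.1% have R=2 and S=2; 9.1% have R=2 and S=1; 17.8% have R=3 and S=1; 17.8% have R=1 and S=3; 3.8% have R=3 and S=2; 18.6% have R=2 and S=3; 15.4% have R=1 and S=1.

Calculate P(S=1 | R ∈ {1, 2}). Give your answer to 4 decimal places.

0.3169

P(R=1) = 0.154 + 0.023 + 0.178 = 0.355.
P(R=2) = 0.091 + 0.141 + 0.186 = 0.418.
P(R ∈ {1, 2}) = 0.355 + 0.418 = 0.773; P(S=1, R ∈ {1, 2}) = 0.154 + 0.091 = 0.245.
P(S=1 | R ∈ {1, 2}) = 0.245/0.773 = 0.3169.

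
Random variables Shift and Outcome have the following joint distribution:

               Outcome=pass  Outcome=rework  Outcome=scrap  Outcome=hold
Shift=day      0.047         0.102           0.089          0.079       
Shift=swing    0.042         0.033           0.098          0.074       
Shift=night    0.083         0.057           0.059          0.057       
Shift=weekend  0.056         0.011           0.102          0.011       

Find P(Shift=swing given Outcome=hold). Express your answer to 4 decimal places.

0.3348

P(Outcome=hold) = 0.079 + 0.074 + 0.057 + 0.011 = 0.221.
P(Shift=swing | Outcome=hold) = 0.074/0.221 = 0.3348.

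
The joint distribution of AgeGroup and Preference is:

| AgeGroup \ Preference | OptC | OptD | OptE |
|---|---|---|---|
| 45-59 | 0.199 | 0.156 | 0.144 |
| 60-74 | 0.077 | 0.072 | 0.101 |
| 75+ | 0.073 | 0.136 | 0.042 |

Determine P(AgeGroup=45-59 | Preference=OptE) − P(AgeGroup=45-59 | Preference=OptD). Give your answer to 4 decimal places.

P(Preference=OptE) = 0.144 + 0.101 + 0.042 = 0.287; P(AgeGroup=45-59 | Preference=OptE) = 0.144/0.287 = 0.50174.
P(Preference=OptD) = 0.156 + 0.072 + 0.136 = 0.364; P(AgeGroup=45-59 | Preference=OptD) = 0.156/0.364 = 0.42857.
Difference = 0.0732.

0.0732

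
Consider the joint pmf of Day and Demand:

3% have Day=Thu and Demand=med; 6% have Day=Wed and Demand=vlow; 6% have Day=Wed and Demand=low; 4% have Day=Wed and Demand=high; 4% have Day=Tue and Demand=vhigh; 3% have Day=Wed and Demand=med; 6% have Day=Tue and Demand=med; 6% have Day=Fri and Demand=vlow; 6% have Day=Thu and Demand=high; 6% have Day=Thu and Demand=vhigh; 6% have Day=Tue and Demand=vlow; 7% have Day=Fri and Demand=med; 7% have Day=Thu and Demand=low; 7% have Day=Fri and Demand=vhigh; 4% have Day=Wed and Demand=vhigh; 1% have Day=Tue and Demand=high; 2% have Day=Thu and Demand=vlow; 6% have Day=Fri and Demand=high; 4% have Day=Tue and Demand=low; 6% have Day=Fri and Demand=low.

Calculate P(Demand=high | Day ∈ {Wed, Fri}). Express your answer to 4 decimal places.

0.1818

P(Day=Wed) = 0.06 + 0.06 + 0.03 + 0.04 + 0.04 = 0.23.
P(Day=Fri) = 0.06 + 0.06 + 0.07 + 0.06 + 0.07 = 0.32.
P(Day ∈ {Wed, Fri}) = 0.23 + 0.32 = 0.55; P(Demand=high, Day ∈ {Wed, Fri}) = 0.04 + 0.06 = 0.10.
P(Demand=high | Day ∈ {Wed, Fri}) = 0.10/0.55 = 0.1818.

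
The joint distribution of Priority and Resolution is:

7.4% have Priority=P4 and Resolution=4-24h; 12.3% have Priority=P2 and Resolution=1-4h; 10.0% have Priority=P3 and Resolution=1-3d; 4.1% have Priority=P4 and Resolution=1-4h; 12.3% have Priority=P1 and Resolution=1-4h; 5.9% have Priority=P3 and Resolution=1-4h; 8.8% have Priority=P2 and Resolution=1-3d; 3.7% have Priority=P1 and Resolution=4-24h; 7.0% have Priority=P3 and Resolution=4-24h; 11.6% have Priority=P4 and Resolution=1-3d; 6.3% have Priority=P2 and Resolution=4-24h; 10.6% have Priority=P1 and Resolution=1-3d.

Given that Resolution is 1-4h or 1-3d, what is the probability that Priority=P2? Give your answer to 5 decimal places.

P(Resolution=1-4h) = 0.123 + 0.123 + 0.059 + 0.041 = 0.346.
P(Resolution=1-3d) = 0.106 + 0.088 + 0.100 + 0.116 = 0.410.
P(Resolution ∈ {1-4h, 1-3d}) = 0.346 + 0.410 = 0.756; P(Priority=P2, Resolution ∈ {1-4h, 1-3d}) = 0.123 + 0.088 = 0.211.
P(Priority=P2 | Resolution ∈ {1-4h, 1-3d}) = 0.211/0.756 = 0.27910.

0.27910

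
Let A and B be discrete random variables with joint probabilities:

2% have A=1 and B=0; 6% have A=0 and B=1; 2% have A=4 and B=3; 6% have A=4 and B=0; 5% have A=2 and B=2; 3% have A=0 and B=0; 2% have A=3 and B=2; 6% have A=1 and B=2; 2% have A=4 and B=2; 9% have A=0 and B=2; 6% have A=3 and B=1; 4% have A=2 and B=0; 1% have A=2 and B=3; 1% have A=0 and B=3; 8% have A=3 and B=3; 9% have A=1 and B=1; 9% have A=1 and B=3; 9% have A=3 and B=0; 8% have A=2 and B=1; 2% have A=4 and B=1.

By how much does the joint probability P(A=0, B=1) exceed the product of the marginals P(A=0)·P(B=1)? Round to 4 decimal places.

0.0011

P(A=0) = 0.03 + 0.06 + 0.09 + 0.01 = 0.19.
P(B=1) = 0.06 + 0.09 + 0.08 + 0.06 + 0.02 = 0.31.
P(A=0, B=1) − P(A=0)P(B=1) = 0.06 − 0.19×0.31 = 0.0011.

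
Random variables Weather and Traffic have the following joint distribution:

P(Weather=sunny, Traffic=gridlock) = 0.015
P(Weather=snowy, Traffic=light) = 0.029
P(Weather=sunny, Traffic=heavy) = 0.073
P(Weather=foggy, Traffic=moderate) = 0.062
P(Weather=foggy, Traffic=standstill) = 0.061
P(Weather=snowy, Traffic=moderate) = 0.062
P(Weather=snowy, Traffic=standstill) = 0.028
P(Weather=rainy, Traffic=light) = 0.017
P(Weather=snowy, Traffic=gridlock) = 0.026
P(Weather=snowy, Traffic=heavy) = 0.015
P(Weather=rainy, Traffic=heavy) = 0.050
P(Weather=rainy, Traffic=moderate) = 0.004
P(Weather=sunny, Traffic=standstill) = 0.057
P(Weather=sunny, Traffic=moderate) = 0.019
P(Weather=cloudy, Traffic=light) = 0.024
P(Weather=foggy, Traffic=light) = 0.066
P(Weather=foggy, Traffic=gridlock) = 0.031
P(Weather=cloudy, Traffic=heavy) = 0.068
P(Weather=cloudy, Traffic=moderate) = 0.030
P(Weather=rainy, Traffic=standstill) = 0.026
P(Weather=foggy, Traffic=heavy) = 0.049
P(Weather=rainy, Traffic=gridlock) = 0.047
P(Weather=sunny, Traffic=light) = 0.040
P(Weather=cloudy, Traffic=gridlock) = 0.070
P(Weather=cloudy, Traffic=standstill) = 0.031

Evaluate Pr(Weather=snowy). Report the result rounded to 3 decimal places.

P(Weather=snowy) = 0.029 + 0.062 + 0.015 + 0.026 + 0.028 = 0.160.

0.160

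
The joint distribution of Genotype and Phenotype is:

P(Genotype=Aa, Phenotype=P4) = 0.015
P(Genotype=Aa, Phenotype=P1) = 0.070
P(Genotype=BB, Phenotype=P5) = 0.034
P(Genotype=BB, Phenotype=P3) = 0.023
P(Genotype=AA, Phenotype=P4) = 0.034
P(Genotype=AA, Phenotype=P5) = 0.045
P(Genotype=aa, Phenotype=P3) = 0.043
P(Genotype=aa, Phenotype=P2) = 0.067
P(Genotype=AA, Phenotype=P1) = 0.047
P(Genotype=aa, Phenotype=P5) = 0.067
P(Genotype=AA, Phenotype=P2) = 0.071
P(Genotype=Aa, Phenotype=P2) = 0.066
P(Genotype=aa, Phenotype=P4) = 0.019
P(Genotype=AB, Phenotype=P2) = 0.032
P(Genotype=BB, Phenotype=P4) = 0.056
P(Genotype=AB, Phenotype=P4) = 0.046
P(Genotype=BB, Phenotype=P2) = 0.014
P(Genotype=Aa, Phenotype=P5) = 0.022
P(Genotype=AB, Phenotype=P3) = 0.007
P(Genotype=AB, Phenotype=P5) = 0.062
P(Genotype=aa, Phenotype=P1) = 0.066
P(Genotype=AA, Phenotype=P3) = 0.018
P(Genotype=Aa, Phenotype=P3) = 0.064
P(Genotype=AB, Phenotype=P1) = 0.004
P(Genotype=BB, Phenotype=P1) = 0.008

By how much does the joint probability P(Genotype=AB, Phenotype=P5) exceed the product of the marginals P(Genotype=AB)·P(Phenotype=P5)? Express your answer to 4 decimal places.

0.0273

P(Genotype=AB) = 0.004 + 0.032 + 0.007 + 0.046 + 0.062 = 0.151.
P(Phenotype=P5) = 0.045 + 0.022 + 0.067 + 0.062 + 0.034 = 0.230.
P(Genotype=AB, Phenotype=P5) − P(Genotype=AB)P(Phenotype=P5) = 0.062 − 0.151×0.230 = 0.0273.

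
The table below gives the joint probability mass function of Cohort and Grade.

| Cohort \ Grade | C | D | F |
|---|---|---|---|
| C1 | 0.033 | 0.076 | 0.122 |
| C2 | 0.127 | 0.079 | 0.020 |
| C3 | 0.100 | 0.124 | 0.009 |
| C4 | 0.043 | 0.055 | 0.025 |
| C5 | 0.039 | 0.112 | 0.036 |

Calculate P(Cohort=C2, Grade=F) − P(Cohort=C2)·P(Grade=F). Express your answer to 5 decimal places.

P(Cohort=C2) = 0.127 + 0.079 + 0.020 = 0.226.
P(Grade=F) = 0.122 + 0.020 + 0.009 + 0.025 + 0.036 = 0.212.
P(Cohort=C2, Grade=F) − P(Cohort=C2)P(Grade=F) = 0.020 − 0.226×0.212 = -0.02791.

-0.02791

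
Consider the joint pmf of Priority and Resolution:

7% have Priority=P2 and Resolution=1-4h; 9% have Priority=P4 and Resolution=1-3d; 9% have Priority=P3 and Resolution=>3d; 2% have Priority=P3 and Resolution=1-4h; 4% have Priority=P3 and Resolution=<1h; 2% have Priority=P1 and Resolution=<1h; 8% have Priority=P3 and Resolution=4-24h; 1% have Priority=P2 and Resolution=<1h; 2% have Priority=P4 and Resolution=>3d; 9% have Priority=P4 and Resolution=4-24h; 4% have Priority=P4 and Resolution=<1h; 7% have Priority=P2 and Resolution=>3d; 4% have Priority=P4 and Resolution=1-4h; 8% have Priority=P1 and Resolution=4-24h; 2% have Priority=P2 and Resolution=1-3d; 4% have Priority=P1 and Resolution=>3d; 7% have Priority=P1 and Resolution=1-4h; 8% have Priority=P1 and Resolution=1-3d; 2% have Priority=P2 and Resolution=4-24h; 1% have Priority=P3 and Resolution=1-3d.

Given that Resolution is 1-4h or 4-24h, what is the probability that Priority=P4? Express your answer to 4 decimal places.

P(Resolution=1-4h) = 0.07 + 0.07 + 0.02 + 0.04 = 0.20.
P(Resolution=4-24h) = 0.08 + 0.02 + 0.08 + 0.09 = 0.27.
P(Resolution ∈ {1-4h, 4-24h}) = 0.20 + 0.27 = 0.47; P(Priority=P4, Resolution ∈ {1-4h, 4-24h}) = 0.04 + 0.09 = 0.13.
P(Priority=P4 | Resolution ∈ {1-4h, 4-24h}) = 0.13/0.47 = 0.2766.

0.2766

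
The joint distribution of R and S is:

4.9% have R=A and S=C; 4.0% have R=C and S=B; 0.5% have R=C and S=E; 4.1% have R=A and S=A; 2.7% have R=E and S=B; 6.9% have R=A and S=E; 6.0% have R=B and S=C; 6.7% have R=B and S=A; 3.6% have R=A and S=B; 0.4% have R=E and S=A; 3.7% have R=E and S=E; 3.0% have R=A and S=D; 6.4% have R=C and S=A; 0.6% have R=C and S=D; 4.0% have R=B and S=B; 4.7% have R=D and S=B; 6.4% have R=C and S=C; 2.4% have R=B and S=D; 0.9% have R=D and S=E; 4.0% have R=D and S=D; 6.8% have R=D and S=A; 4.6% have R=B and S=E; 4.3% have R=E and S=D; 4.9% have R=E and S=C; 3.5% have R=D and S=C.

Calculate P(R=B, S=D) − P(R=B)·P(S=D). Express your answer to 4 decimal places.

P(R=B) = 0.067 + 0.040 + 0.060 + 0.024 + 0.046 = 0.237.
P(S=D) = 0.030 + 0.024 + 0.006 + 0.040 + 0.043 = 0.143.
P(R=B, S=D) − P(R=B)P(S=D) = 0.024 − 0.237×0.143 = -0.0099.

-0.0099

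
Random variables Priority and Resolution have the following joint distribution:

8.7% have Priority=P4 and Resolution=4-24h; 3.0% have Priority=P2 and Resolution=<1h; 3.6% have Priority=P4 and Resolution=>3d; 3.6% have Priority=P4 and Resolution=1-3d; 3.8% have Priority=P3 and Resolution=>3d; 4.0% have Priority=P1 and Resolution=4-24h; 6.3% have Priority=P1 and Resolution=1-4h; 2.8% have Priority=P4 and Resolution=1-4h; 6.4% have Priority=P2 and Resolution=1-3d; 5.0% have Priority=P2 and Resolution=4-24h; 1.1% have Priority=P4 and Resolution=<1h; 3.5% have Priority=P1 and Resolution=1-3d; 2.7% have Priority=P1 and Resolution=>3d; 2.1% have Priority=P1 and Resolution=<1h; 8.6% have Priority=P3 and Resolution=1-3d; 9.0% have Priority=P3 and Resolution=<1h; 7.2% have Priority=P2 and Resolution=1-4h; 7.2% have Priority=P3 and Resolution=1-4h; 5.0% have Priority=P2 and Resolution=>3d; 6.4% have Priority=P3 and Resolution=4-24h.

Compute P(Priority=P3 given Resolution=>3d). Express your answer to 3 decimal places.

0.252

P(Resolution=>3d) = 0.027 + 0.050 + 0.038 + 0.036 = 0.151.
P(Priority=P3 | Resolution=>3d) = 0.038/0.151 = 0.252.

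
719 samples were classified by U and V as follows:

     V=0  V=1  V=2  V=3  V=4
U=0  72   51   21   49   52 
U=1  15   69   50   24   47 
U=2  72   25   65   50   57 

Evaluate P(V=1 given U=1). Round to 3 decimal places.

Total with U=1: 15 + 69 + 50 + 24 + 47 = 205.
P(V=1 | U=1) = 69/205 = 0.337.

0.337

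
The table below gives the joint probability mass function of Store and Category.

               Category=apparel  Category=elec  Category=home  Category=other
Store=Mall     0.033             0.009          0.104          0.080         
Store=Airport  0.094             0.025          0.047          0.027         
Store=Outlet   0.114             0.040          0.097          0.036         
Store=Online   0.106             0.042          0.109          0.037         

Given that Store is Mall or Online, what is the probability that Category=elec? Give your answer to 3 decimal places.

P(Store=Mall) = 0.033 + 0.009 + 0.104 + 0.080 = 0.226.
P(Store=Online) = 0.106 + 0.042 + 0.109 + 0.037 = 0.294.
P(Store ∈ {Mall, Online}) = 0.226 + 0.294 = 0.520; P(Category=elec, Store ∈ {Mall, Online}) = 0.009 + 0.042 = 0.051.
P(Category=elec | Store ∈ {Mall, Online}) = 0.051/0.520 = 0.098.

0.098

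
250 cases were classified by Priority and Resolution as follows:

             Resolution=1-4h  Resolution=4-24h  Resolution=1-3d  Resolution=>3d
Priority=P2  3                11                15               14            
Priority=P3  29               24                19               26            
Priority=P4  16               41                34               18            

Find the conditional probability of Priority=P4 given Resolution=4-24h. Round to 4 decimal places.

0.5395

Total with Resolution=4-24h: 11 + 24 + 41 = 76.
P(Priority=P4 | Resolution=4-24h) = 41/76 = 0.5395.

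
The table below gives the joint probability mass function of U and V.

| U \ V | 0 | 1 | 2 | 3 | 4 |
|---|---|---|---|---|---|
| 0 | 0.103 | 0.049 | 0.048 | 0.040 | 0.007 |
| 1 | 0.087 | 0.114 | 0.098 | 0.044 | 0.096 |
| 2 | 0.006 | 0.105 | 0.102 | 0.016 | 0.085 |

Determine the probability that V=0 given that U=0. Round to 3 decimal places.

P(U=0) = 0.103 + 0.049 + 0.048 + 0.040 + 0.007 = 0.247.
P(V=0 | U=0) = 0.103/0.247 = 0.417.

0.417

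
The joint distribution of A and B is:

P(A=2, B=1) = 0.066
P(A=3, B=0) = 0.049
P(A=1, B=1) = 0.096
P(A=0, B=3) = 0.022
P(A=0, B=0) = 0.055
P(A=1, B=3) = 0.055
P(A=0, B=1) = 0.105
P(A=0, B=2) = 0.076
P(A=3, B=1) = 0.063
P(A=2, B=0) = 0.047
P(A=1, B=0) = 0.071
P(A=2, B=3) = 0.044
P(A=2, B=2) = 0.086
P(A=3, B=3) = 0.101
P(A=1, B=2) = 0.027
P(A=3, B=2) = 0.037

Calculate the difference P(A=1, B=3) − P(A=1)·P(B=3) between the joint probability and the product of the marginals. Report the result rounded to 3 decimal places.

P(A=1) = 0.071 + 0.096 + 0.027 + 0.055 = 0.249.
P(B=3) = 0.022 + 0.055 + 0.044 + 0.101 = 0.222.
P(A=1, B=3) − P(A=1)P(B=3) = 0.055 − 0.249×0.222 = -0.000.

-0.000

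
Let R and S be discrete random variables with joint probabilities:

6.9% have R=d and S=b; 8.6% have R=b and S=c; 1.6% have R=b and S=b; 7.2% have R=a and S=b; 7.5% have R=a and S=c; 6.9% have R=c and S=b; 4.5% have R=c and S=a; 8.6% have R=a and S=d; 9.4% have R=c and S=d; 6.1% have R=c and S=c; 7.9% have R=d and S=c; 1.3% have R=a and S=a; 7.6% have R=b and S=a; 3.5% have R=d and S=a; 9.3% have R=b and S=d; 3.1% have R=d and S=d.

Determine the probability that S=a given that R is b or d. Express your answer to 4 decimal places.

P(R=b) = 0.076 + 0.016 + 0.086 + 0.093 = 0.271.
P(R=d) = 0.035 + 0.069 + 0.079 + 0.031 = 0.214.
P(R ∈ {b, d}) = 0.271 + 0.214 = 0.485; P(S=a, R ∈ {b, d}) = 0.076 + 0.035 = 0.111.
P(S=a | R ∈ {b, d}) = 0.111/0.485 = 0.2289.

0.2289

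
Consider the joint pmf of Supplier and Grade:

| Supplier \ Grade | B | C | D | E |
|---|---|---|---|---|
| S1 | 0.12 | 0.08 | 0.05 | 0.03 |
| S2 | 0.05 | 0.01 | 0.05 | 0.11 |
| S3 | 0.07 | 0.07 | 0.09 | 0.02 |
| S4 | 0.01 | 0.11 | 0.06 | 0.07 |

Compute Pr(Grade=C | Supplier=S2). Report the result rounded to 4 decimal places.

0.0455

P(Supplier=S2) = 0.05 + 0.01 + 0.05 + 0.11 = 0.22.
P(Grade=C | Supplier=S2) = 0.01/0.22 = 0.0455.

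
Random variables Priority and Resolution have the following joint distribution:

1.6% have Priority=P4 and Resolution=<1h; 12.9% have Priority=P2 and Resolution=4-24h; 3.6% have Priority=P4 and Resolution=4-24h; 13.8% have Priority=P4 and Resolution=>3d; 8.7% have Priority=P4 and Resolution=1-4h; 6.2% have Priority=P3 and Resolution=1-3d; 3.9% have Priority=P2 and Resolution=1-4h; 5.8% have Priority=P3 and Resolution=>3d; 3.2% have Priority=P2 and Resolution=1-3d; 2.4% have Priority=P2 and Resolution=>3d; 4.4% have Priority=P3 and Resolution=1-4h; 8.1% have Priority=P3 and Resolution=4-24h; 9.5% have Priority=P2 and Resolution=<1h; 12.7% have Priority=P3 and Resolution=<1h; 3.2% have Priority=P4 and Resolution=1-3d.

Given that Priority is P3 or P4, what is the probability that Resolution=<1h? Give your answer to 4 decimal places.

P(Priority=P3) = 0.127 + 0.044 + 0.081 + 0.062 + 0.058 = 0.372.
P(Priority=P4) = 0.016 + 0.087 + 0.036 + 0.032 + 0.138 = 0.309.
P(Priority ∈ {P3, P4}) = 0.372 + 0.309 = 0.681; P(Resolution=<1h, Priority ∈ {P3, P4}) = 0.127 + 0.016 = 0.143.
P(Resolution=<1h | Priority ∈ {P3, P4}) = 0.143/0.681 = 0.2100.

0.2100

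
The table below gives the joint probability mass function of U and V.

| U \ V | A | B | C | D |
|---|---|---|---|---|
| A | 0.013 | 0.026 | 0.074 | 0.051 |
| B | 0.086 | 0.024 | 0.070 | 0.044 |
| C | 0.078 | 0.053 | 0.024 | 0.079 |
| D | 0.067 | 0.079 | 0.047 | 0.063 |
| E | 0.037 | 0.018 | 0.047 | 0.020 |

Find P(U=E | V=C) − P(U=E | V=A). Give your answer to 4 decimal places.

0.0477

P(V=C) = 0.074 + 0.070 + 0.024 + 0.047 + 0.047 = 0.262; P(U=E | V=C) = 0.047/0.262 = 0.17939.
P(V=A) = 0.013 + 0.086 + 0.078 + 0.067 + 0.037 = 0.281; P(U=E | V=A) = 0.037/0.281 = 0.13167.
Difference = 0.0477.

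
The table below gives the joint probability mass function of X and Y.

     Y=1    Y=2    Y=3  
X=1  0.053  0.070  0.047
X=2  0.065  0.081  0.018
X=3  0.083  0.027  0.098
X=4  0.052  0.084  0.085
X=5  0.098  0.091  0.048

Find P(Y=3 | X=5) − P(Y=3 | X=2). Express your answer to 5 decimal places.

0.09278

P(X=5) = 0.098 + 0.091 + 0.048 = 0.237; P(Y=3 | X=5) = 0.048/0.237 = 0.202532.
P(X=2) = 0.065 + 0.081 + 0.018 = 0.164; P(Y=3 | X=2) = 0.018/0.164 = 0.109756.
Difference = 0.09278.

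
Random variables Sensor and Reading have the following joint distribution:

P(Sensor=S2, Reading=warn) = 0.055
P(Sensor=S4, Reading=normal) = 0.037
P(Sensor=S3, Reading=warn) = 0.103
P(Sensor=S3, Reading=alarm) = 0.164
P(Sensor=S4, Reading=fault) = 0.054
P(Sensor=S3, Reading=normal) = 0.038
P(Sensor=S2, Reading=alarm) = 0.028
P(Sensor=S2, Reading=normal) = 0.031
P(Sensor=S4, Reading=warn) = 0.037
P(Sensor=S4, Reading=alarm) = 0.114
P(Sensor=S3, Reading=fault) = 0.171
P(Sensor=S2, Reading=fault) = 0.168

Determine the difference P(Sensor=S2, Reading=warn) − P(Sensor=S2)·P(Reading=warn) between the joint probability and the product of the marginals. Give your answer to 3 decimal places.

P(Sensor=S2) = 0.031 + 0.055 + 0.028 + 0.168 = 0.282.
P(Reading=warn) = 0.055 + 0.103 + 0.037 = 0.195.
P(Sensor=S2, Reading=warn) − P(Sensor=S2)P(Reading=warn) = 0.055 − 0.282×0.195 = 0.000.

0.000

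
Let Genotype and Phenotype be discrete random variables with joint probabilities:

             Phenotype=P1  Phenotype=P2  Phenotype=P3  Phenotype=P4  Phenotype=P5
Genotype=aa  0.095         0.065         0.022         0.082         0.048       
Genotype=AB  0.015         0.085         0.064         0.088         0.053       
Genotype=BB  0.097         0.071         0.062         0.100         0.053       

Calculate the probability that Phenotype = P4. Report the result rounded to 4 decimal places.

P(Phenotype=P4) = 0.082 + 0.088 + 0.100 = 0.270.

0.2700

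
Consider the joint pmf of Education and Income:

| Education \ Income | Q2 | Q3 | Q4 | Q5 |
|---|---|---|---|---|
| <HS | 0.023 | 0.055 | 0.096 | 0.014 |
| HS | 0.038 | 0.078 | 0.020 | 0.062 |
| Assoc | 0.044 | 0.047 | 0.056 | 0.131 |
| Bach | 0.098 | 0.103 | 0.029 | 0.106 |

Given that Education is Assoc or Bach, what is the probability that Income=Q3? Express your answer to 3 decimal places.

P(Education=Assoc) = 0.044 + 0.047 + 0.056 + 0.131 = 0.278.
P(Education=Bach) = 0.098 + 0.103 + 0.029 + 0.106 = 0.336.
P(Education ∈ {Assoc, Bach}) = 0.278 + 0.336 = 0.614; P(Income=Q3, Education ∈ {Assoc, Bach}) = 0.047 + 0.103 = 0.150.
P(Income=Q3 | Education ∈ {Assoc, Bach}) = 0.150/0.614 = 0.244.

0.244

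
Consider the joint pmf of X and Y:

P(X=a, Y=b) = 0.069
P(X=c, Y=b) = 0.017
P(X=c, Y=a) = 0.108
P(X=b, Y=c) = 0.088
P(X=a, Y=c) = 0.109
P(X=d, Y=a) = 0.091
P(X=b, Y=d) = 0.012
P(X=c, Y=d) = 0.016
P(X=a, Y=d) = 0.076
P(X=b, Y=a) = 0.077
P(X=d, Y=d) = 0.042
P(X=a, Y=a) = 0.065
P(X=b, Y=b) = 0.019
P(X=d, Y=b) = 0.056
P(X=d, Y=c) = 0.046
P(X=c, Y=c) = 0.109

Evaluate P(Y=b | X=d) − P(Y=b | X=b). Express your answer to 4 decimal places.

P(X=d) = 0.091 + 0.056 + 0.046 + 0.042 = 0.235; P(Y=b | X=d) = 0.056/0.235 = 0.23830.
P(X=b) = 0.077 + 0.019 + 0.088 + 0.012 = 0.196; P(Y=b | X=b) = 0.019/0.196 = 0.09694.
Difference = 0.1414.

0.1414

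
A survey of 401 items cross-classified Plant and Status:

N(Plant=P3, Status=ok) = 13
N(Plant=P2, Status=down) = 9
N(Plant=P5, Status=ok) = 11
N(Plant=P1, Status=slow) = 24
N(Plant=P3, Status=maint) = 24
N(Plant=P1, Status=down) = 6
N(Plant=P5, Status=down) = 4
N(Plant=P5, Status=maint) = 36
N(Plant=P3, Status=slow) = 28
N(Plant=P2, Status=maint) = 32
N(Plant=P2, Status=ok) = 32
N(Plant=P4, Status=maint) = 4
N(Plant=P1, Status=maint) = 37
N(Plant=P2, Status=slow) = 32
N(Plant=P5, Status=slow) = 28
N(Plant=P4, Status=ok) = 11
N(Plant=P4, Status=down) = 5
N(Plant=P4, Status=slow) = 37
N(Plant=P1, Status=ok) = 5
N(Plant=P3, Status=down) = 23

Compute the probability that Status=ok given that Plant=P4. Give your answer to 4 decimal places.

Total with Plant=P4: 11 + 37 + 5 + 4 = 57.
P(Status=ok | Plant=P4) = 11/57 = 0.1930.

0.1930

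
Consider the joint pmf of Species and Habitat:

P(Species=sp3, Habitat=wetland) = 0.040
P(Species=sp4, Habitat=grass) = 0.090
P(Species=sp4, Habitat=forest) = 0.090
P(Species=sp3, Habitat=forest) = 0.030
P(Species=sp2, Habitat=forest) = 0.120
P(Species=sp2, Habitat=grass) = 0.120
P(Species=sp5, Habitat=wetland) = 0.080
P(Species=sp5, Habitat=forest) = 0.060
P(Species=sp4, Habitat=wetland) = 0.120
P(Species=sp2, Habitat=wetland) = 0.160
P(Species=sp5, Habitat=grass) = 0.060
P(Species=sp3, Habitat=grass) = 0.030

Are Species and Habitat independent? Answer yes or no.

yes

Every cell satisfies P(Species,Habitat) = P(Species)·P(Habitat). For instance P(Species=sp4) = 0.300, P(Habitat=forest) = 0.300, and 0.300×0.300 = 0.090 matches the joint entry. So Species and Habitat are independent.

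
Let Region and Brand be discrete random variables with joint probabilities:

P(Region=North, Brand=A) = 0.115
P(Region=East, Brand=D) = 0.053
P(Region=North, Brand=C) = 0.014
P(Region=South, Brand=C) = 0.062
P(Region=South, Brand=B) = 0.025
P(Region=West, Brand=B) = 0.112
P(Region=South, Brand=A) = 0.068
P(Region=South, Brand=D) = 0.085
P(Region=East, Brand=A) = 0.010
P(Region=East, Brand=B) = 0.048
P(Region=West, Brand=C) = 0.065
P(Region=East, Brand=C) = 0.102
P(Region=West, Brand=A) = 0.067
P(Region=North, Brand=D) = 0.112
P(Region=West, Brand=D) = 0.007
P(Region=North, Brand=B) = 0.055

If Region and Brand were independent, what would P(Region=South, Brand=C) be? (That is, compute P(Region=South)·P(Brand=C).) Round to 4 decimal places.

P(Region=South) = 0.068 + 0.025 + 0.062 + 0.085 = 0.240.
P(Brand=C) = 0.014 + 0.062 + 0.102 + 0.065 = 0.243.
Product: 0.240 × 0.243 = 0.0583.

0.0583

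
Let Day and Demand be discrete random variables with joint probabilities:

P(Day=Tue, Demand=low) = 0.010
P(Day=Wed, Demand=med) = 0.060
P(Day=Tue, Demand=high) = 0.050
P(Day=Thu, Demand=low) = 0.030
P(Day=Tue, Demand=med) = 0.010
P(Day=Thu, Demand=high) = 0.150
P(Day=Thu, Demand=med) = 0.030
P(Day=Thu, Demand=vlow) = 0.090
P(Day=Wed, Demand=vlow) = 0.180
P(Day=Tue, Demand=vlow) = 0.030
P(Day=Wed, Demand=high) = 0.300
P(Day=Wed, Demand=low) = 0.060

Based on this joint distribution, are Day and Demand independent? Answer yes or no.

yes

Every cell satisfies P(Day,Demand) = P(Day)·P(Demand). For instance P(Day=Tue) = 0.100, P(Demand=low) = 0.100, and 0.100×0.100 = 0.010 matches the joint entry. So Day and Demand are independent.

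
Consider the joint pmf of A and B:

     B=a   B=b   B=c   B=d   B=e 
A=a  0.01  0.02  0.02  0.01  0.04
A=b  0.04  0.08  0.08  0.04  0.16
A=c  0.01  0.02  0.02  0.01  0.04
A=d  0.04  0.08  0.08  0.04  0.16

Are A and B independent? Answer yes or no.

Every cell satisfies P(A,B) = P(A)·P(B). For instance P(A=d) = 0.40, P(B=b) = 0.20, and 0.40×0.20 = 0.08 matches the joint entry. So A and B are independent.

yes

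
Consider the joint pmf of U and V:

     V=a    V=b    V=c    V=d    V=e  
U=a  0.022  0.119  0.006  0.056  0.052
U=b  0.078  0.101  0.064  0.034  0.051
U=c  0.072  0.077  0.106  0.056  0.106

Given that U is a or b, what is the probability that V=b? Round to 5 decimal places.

0.37736

P(U=a) = 0.022 + 0.119 + 0.006 + 0.056 + 0.052 = 0.255.
P(U=b) = 0.078 + 0.101 + 0.064 + 0.034 + 0.051 = 0.328.
P(U ∈ {a, b}) = 0.255 + 0.328 = 0.583; P(V=b, U ∈ {a, b}) = 0.119 + 0.101 = 0.220.
P(V=b | U ∈ {a, b}) = 0.220/0.583 = 0.37736.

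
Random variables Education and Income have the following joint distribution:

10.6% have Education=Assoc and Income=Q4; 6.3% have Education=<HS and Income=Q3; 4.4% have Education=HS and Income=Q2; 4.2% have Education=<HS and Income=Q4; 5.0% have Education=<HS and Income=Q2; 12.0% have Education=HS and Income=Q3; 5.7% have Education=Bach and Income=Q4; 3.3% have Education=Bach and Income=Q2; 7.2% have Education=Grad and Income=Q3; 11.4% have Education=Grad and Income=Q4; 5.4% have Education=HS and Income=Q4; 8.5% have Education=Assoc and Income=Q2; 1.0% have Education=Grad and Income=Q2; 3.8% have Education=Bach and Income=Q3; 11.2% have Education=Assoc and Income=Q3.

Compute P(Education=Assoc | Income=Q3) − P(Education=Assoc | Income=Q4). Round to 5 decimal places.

-0.00764

P(Income=Q3) = 0.063 + 0.120 + 0.112 + 0.038 + 0.072 = 0.405; P(Education=Assoc | Income=Q3) = 0.112/0.405 = 0.276543.
P(Income=Q4) = 0.042 + 0.054 + 0.106 + 0.057 + 0.114 = 0.373; P(Education=Assoc | Income=Q4) = 0.106/0.373 = 0.284182.
Difference = -0.00764.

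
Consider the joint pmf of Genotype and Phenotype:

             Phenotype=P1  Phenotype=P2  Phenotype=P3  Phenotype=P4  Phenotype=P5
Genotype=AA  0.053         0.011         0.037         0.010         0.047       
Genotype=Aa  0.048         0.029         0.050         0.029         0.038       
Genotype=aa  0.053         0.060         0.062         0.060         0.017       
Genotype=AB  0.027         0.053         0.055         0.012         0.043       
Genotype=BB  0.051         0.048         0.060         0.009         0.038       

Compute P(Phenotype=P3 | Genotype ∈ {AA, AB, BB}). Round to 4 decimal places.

0.2744

P(Genotype=AA) = 0.053 + 0.011 + 0.037 + 0.010 + 0.047 = 0.158.
P(Genotype=AB) = 0.027 + 0.053 + 0.055 + 0.012 + 0.043 = 0.190.
P(Genotype=BB) = 0.051 + 0.048 + 0.060 + 0.009 + 0.038 = 0.206.
P(Genotype ∈ {AA, AB, BB}) = 0.158 + 0.190 + 0.206 = 0.554; P(Phenotype=P3, Genotype ∈ {AA, AB, BB}) = 0.037 + 0.055 + 0.060 = 0.152.
P(Phenotype=P3 | Genotype ∈ {AA, AB, BB}) = 0.152/0.554 = 0.2744.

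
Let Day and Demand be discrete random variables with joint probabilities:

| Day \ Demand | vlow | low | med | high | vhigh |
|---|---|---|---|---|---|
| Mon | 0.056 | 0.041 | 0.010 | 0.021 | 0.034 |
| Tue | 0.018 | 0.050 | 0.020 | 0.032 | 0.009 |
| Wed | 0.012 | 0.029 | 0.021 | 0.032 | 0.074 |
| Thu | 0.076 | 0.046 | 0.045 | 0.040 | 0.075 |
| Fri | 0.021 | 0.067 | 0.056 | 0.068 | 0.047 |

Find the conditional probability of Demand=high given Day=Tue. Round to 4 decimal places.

0.2481

P(Day=Tue) = 0.018 + 0.050 + 0.020 + 0.032 + 0.009 = 0.129.
P(Demand=high | Day=Tue) = 0.032/0.129 = 0.2481.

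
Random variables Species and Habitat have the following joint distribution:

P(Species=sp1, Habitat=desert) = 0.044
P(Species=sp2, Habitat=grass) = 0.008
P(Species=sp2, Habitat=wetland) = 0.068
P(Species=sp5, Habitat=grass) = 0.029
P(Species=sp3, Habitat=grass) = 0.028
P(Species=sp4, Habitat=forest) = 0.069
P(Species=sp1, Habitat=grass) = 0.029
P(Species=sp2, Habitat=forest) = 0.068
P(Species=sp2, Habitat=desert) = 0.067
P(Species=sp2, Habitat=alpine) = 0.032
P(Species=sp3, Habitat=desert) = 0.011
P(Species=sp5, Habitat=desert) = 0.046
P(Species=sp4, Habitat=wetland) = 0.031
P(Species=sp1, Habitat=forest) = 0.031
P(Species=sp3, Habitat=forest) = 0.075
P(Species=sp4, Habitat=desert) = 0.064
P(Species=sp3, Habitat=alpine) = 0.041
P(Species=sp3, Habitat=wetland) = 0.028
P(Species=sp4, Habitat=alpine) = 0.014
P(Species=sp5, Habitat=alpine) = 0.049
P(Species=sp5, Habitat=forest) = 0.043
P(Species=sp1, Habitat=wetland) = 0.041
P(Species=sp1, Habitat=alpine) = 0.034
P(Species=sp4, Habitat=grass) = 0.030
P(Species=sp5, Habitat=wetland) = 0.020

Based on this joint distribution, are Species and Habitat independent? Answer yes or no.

P(Species=sp3) = 0.183 and P(Habitat=desert) = 0.232, so their product is 0.04246, but P(Species=sp3, Habitat=desert) = 0.011. Since these differ, Species and Habitat are not independent.

no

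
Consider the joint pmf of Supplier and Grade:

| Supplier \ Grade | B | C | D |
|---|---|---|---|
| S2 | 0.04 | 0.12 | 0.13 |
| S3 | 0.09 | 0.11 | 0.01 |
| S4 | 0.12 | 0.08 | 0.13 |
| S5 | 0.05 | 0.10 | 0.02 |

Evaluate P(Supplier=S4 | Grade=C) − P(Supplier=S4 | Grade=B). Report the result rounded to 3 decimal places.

-0.205

P(Grade=C) = 0.12 + 0.11 + 0.08 + 0.10 = 0.41; P(Supplier=S4 | Grade=C) = 0.08/0.41 = 0.1951.
P(Grade=B) = 0.04 + 0.09 + 0.12 + 0.05 = 0.30; P(Supplier=S4 | Grade=B) = 0.12/0.30 = 0.4000.
Difference = -0.205.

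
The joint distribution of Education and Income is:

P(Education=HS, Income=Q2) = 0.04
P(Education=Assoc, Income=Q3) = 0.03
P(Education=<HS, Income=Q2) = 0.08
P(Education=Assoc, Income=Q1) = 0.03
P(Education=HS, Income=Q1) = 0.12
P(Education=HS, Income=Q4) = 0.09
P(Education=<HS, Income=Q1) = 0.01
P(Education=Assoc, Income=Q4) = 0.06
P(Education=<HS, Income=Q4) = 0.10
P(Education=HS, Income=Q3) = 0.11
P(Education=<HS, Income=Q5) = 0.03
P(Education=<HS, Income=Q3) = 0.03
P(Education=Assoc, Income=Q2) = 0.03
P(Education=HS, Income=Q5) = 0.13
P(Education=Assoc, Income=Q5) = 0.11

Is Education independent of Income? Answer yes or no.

no

P(Education=<HS) = 0.25 and P(Income=Q2) = 0.15, so their product is 0.0375, but P(Education=<HS, Income=Q2) = 0.08. Since these differ, Education and Income are not independent.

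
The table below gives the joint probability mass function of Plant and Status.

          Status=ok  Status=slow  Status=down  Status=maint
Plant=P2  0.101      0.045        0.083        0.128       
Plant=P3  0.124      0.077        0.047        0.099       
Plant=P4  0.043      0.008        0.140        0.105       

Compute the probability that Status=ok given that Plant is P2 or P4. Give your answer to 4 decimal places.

0.2205

P(Plant=P2) = 0.101 + 0.045 + 0.083 + 0.128 = 0.357.
P(Plant=P4) = 0.043 + 0.008 + 0.140 + 0.105 = 0.296.
P(Plant ∈ {P2, P4}) = 0.357 + 0.296 = 0.653; P(Status=ok, Plant ∈ {P2, P4}) = 0.101 + 0.043 = 0.144.
P(Status=ok | Plant ∈ {P2, P4}) = 0.144/0.653 = 0.2205.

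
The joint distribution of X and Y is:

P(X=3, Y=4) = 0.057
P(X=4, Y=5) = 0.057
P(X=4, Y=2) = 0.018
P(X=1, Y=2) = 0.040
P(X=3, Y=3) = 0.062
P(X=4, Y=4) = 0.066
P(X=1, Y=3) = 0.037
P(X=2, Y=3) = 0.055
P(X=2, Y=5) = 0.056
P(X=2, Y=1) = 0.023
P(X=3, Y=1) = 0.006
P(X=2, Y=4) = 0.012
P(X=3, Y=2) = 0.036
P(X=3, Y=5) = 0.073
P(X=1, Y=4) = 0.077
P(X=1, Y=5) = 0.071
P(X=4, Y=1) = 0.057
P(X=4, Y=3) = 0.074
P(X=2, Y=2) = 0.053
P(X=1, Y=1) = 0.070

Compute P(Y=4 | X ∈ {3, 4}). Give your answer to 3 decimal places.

0.243

P(X=3) = 0.006 + 0.036 + 0.062 + 0.057 + 0.073 = 0.234.
P(X=4) = 0.057 + 0.018 + 0.074 + 0.066 + 0.057 = 0.272.
P(X ∈ {3, 4}) = 0.234 + 0.272 = 0.506; P(Y=4, X ∈ {3, 4}) = 0.057 + 0.066 = 0.123.
P(Y=4 | X ∈ {3, 4}) = 0.123/0.506 = 0.243.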